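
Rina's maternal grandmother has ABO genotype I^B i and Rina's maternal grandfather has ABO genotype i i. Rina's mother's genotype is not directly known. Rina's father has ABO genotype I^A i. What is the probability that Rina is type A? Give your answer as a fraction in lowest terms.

3/8

Rina's mother's ABO genotype from I^B i × i i: 1/2 I^B i, 1/2 i i.
Crossing each possibility with the father I^A i and summing P(type A): 1/2·1/4 + 1/2·1/2 = 3/8.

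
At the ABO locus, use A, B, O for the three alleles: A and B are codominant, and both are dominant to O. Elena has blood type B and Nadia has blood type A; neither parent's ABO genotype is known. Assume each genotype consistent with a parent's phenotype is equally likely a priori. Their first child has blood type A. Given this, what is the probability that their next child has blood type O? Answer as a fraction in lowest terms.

Possible genotypes: Elena ∈ {BB, BO}; Nadia ∈ {AA, AO}.
Weight each parental genotype pair by prior × P(type-A child):
  BO × AA: posterior weight 2/3; P(next child type O) = 0.
  BO × AO: posterior weight 1/3; P(next child type O) = 1/4.
Weighted sum = 1/12.

1/12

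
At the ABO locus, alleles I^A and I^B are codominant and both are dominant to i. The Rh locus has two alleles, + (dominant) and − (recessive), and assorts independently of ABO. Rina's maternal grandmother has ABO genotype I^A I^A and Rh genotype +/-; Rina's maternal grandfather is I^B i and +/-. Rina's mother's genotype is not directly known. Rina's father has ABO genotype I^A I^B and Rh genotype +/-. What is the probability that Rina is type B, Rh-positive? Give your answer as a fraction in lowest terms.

3/16

Rina's mother's ABO genotype from I^A I^A × I^B i: 1/2 I^A I^B, 1/2 I^A i.
Crossing each possibility with the father I^A I^B and summing P(type B): 1/2·1/4 + 1/2·1/4 = 1/4.
Similarly for Rh via the mother's Rh distribution: P(Rh+) = 3/4.
Independent loci: 1/4 × 3/4 = 3/16.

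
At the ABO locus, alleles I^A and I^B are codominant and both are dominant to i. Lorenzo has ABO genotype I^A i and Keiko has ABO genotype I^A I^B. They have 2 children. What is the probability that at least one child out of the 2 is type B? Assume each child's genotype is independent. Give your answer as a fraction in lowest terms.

7/16

ABO cross I^A i × I^A I^B → 1/2 A, 1/4 B, 1/4 AB.
So P(type B) = 1/4 per child.
P(none) = (3/4)^2 = 9/16; P(at least one) = 1 − 9/16 = 7/16.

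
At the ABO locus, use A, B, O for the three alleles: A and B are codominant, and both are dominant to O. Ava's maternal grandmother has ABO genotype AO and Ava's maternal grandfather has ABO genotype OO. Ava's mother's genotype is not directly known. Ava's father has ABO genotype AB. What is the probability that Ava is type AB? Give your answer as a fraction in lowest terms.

Ava's mother's ABO genotype from AO × OO: 1/2 AO, 1/2 OO.
Crossing each possibility with the father AB and summing P(type AB): 1/2·1/4 + 1/2·0 = 1/8.

1/8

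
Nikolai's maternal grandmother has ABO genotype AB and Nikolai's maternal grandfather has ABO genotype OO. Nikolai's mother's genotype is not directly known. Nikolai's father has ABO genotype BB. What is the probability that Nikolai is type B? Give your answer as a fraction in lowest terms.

3/4

Nikolai's mother's ABO genotype from AB × OO: 1/2 AO, 1/2 BO.
Crossing each possibility with the father BB and summing P(type B): 1/2·1/2 + 1/2·1 = 3/4.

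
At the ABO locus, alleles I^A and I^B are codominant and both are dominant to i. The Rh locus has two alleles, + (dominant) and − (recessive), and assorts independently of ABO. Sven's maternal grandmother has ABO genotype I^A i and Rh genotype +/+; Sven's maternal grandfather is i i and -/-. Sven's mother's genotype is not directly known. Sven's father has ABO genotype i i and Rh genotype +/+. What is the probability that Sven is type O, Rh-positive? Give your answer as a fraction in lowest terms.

3/4

Sven's mother's ABO genotype from I^A i × i i: 1/2 I^A i, 1/2 i i.
Crossing each possibility with the father i i and summing P(type O): 1/2·1/2 + 1/2·1 = 3/4.
Similarly for Rh via the mother's Rh distribution: P(Rh+) = 1.
Independent loci: 3/4 × 1 = 3/4.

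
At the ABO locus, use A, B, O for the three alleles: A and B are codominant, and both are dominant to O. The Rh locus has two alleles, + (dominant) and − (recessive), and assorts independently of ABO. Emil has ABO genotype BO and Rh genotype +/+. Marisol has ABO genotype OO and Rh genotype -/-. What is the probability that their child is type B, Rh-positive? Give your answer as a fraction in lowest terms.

ABO cross BO × OO → offspring phenotypes: 1/2 O, 1/2 B.
Rh cross +/+ × -/- → 1 Rh+.
Independent loci: P(type B, Rh-positive) = 1/2 × 1 = 1/2.

1/2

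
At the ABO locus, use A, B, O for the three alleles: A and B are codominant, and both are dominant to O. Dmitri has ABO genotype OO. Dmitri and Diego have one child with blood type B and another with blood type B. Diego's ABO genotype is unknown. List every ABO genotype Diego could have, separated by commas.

For each candidate genotype of Diego, check whether crossing it with OO can produce every observed child phenotype.
  AA → possible child types {A} ✗
  AB → possible child types {A, B} ✓
  AO → possible child types {O, A} ✗
  BB → possible child types {B} ✓
  BO → possible child types {O, B} ✓
  OO → possible child types {O} ✗

AB, BB, BO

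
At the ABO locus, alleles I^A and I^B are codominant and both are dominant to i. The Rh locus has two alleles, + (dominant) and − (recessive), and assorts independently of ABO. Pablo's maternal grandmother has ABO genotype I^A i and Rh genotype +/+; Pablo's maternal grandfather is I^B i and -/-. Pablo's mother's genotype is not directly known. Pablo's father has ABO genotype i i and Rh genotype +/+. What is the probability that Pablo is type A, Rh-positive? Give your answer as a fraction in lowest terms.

1/4

Pablo's mother's ABO genotype from I^A i × I^B i: 1/4 I^A I^B, 1/4 I^A i, 1/4 I^B i, 1/4 i i.
Crossing each possibility with the father i i and summing P(type A): 1/4·1/2 + 1/4·1/2 + 1/4·0 + 1/4·0 = 1/4.
Similarly for Rh via the mother's Rh distribution: P(Rh+) = 1.
Independent loci: 1/4 × 1 = 1/4.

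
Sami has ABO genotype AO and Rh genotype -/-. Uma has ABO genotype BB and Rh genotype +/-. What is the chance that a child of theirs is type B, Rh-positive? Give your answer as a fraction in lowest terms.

1/4

ABO cross AO × BB → offspring phenotypes: 1/2 B, 1/2 AB.
Rh cross -/- × +/- → 1/2 Rh+, 1/2 Rh-.
Independent loci: P(type B, Rh-positive) = 1/2 × 1/2 = 1/4.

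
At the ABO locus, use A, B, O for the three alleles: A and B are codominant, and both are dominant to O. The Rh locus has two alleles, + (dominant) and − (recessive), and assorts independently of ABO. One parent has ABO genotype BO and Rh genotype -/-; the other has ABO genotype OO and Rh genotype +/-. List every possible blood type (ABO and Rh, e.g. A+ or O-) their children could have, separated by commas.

O+, O-, B+, B-

Gametes from BO × OO give offspring ABO genotypes BO, OO, i.e. phenotypes O, B.
Rh cross -/- × +/- → phenotypes Rh+, Rh-.
Combining independently: O+, O-, B+, B-.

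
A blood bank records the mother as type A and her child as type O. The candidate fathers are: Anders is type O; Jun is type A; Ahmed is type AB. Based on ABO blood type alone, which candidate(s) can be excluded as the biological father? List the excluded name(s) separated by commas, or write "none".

Ahmed

A candidate is excluded only if no genotype consistent with his phenotype could produce a type O child with a type A mother.
Ahmed (type AB): no genotype consistent with that phenotype can produce a type-O child with a type-A mother.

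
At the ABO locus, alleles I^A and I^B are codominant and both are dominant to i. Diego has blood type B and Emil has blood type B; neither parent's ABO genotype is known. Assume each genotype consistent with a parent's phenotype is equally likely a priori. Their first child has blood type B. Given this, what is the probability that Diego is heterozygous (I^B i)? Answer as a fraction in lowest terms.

Possible genotypes: Diego ∈ {I^B I^B, I^B i}; Emil ∈ {I^B I^B, I^B i}.
Weight each parental genotype pair by prior × P(type-B child):
  I^B I^B × I^B I^B: posterior weight 4/15.
  I^B I^B × I^B i: posterior weight 4/15.
  I^B i × I^B I^B: posterior weight 4/15.
  I^B i × I^B i: posterior weight 1/5.
Sum the posterior weight over pairs where Diego is I^B i: 7/15.

7/15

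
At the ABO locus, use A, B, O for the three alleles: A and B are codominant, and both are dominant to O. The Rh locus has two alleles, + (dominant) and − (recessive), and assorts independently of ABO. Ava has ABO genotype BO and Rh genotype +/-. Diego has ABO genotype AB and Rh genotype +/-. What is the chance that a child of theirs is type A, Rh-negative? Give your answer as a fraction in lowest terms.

ABO cross BO × AB → offspring phenotypes: 1/4 A, 1/2 B, 1/4 AB.
Rh cross +/- × +/- → 3/4 Rh+, 1/4 Rh-.
Independent loci: P(type A, Rh-negative) = 1/4 × 1/4 = 1/16.

1/16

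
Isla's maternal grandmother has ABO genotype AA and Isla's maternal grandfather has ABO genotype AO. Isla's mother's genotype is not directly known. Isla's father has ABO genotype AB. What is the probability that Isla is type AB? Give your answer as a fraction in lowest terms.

Isla's mother's ABO genotype from AA × AO: 1/2 AA, 1/2 AO.
Crossing each possibility with the father AB and summing P(type AB): 1/2·1/2 + 1/2·1/4 = 3/8.

3/8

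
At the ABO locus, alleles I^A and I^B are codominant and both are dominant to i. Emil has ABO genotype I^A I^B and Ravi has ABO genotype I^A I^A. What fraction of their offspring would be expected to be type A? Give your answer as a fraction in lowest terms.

1/2

ABO cross I^A I^B × I^A I^A → offspring phenotypes: 1/2 A, 1/2 AB.
So P(type A) = 1/2.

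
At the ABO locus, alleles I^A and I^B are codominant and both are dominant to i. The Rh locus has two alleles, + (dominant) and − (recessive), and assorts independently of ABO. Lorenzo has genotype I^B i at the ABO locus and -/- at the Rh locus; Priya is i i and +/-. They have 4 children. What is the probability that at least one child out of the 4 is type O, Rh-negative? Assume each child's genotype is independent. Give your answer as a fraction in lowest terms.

ABO cross I^B i × i i → 1/2 O, 1/2 B.
Rh cross -/- × +/- → 1/2 Rh+, 1/2 Rh-; so P(type O, Rh-negative) = 1/2 × 1/2 = 1/4 per child.
P(none) = (3/4)^4 = 81/256; P(at least one) = 1 − 81/256 = 175/256.

175/256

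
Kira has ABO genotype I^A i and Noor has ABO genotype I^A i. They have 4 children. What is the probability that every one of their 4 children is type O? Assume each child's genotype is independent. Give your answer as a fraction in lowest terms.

1/256

ABO cross I^A i × I^A i → 1/4 O, 3/4 A.
So P(type O) = 1/4 per child.
All 4 independent: (1/4)^4 = 1/256.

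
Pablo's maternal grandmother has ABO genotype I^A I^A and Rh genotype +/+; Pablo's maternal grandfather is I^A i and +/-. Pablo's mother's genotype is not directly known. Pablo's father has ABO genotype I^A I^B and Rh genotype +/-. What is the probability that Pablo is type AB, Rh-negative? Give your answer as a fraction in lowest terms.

3/64

Pablo's mother's ABO genotype from I^A I^A × I^A i: 1/2 I^A I^A, 1/2 I^A i.
Crossing each possibility with the father I^A I^B and summing P(type AB): 1/2·1/2 + 1/2·1/4 = 3/8.
Similarly for Rh via the mother's Rh distribution: P(Rh-) = 1/8.
Independent loci: 3/8 × 1/8 = 3/64.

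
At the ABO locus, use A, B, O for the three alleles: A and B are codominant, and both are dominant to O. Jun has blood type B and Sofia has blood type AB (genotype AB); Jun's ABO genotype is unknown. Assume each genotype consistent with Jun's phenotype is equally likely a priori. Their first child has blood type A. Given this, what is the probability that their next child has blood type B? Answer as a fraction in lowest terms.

Possible genotypes: Jun ∈ {BB, BO}; Sofia ∈ {AB}.
Weight each parental genotype pair by prior × P(type-A child):
  BO × AB: posterior weight 1; P(next child type B) = 1/2.
Weighted sum = 1/2.

1/2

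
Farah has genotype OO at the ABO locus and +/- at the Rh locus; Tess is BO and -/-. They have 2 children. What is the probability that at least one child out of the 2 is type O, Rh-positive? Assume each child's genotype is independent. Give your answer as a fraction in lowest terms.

7/16

ABO cross OO × BO → 1/2 O, 1/2 B.
Rh cross +/- × -/- → 1/2 Rh+, 1/2 Rh-; so P(type O, Rh-positive) = 1/2 × 1/2 = 1/4 per child.
P(none) = (3/4)^2 = 9/16; P(at least one) = 1 − 9/16 = 7/16.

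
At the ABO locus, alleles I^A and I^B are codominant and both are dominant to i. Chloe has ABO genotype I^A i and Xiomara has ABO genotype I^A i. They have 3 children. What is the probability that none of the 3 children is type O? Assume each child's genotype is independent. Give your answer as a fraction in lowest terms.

ABO cross I^A i × I^A i → 1/4 O, 3/4 A.
So P(type O) = 1/4 per child.
P(not type O) = 3/4 for one child; (3/4)^3 = 27/64.

27/64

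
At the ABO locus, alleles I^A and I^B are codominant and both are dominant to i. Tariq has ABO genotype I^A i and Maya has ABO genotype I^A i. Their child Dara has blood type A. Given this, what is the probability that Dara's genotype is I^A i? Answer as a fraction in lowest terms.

2/3

Cross I^A i × I^A i → 1/4 I^A I^A, 1/2 I^A i, 1/4 i i.
Type-A genotypes among offspring: I^A I^A (1/4), I^A i (1/2); total 3/4.
P(I^A i | type A) = (1/2) / (3/4) = 2/3.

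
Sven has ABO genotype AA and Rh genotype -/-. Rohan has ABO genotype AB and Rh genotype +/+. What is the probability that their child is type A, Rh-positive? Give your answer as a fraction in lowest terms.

1/2

ABO cross AA × AB → offspring phenotypes: 1/2 A, 1/2 AB.
Rh cross -/- × +/+ → 1 Rh+.
Independent loci: P(type A, Rh-positive) = 1/2 × 1 = 1/2.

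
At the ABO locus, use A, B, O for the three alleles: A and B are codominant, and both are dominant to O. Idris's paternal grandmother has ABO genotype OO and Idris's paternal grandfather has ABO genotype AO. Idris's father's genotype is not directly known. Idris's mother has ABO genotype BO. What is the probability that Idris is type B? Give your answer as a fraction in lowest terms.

Idris's father's ABO genotype from OO × AO: 1/2 AO, 1/2 OO.
Crossing each possibility with the mother BO and summing P(type B): 1/2·1/4 + 1/2·1/2 = 3/8.

3/8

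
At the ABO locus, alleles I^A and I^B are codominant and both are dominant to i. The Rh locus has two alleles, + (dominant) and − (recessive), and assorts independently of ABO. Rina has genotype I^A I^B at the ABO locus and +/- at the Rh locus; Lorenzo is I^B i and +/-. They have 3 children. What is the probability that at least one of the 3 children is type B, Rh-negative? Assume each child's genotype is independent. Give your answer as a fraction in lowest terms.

ABO cross I^A I^B × I^B i → 1/4 A, 1/2 B, 1/4 AB.
Rh cross +/- × +/- → 3/4 Rh+, 1/4 Rh-; so P(type B, Rh-negative) = 1/2 × 1/4 = 1/8 per child.
P(none) = (7/8)^3 = 343/512; P(at least one) = 1 − 343/512 = 169/512.

169/512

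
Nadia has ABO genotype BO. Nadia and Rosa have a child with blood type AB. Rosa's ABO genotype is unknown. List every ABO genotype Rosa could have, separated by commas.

For each candidate genotype of Rosa, check whether crossing it with BO can produce every observed child phenotype.
  AA → possible child types {A, AB} ✓
  AB → possible child types {A, B, AB} ✓
  AO → possible child types {O, A, B, AB} ✓
  BB → possible child types {B} ✗
  BO → possible child types {O, B} ✗
  OO → possible child types {O, B} ✗

AA, AB, AO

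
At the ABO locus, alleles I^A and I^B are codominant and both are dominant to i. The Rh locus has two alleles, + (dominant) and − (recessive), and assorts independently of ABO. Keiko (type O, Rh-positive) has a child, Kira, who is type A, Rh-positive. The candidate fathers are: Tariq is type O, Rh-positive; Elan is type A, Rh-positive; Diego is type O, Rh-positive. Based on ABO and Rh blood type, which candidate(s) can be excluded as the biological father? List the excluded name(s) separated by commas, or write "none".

A candidate is excluded only if no genotype consistent with his phenotype could produce a type A, Rh-positive child with a type O, Rh-positive mother.
Tariq (type O, Rh+): no genotype consistent with that phenotype can produce a type-A Rh+ child with a type-O mother.
Diego (type O, Rh+): no genotype consistent with that phenotype can produce a type-A Rh+ child with a type-O mother.

Tariq, Diego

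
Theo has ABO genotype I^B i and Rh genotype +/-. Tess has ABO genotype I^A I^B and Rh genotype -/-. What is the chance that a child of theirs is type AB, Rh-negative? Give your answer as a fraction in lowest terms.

1/8

ABO cross I^B i × I^A I^B → offspring phenotypes: 1/4 A, 1/2 B, 1/4 AB.
Rh cross +/- × -/- → 1/2 Rh+, 1/2 Rh-.
Independent loci: P(type AB, Rh-negative) = 1/4 × 1/2 = 1/8.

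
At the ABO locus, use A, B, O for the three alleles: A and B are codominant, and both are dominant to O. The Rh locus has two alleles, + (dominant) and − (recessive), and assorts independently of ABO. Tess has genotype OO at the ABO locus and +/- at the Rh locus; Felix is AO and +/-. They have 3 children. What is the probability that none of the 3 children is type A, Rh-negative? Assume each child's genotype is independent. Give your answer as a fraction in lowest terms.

343/512

ABO cross OO × AO → 1/2 O, 1/2 A.
Rh cross +/- × +/- → 3/4 Rh+, 1/4 Rh-; so P(type A, Rh-negative) = 1/2 × 1/4 = 1/8 per child.
P(not type A, Rh-negative) = 7/8 for one child; (7/8)^3 = 343/512.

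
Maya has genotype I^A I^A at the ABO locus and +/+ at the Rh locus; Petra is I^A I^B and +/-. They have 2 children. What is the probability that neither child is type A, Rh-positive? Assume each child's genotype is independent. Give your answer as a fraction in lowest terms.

ABO cross I^A I^A × I^A I^B → 1/2 A, 1/2 AB.
Rh cross +/+ × +/- → 1 Rh+; so P(type A, Rh-positive) = 1/2 × 1 = 1/2 per child.
P(not type A, Rh-positive) = 1/2 for one child; (1/2)^2 = 1/4.

1/4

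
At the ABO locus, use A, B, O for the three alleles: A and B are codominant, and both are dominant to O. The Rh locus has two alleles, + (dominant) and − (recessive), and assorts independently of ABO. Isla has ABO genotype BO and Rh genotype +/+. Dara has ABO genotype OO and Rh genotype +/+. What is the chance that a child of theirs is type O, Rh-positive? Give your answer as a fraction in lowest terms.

1/2

ABO cross BO × OO → offspring phenotypes: 1/2 O, 1/2 B.
Rh cross +/+ × +/+ → 1 Rh+.
Independent loci: P(type O, Rh-positive) = 1/2 × 1 = 1/2.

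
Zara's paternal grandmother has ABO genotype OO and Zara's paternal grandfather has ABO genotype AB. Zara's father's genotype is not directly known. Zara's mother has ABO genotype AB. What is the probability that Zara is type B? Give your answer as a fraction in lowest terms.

3/8

Zara's father's ABO genotype from OO × AB: 1/2 AO, 1/2 BO.
Crossing each possibility with the mother AB and summing P(type B): 1/2·1/4 + 1/2·1/2 = 3/8.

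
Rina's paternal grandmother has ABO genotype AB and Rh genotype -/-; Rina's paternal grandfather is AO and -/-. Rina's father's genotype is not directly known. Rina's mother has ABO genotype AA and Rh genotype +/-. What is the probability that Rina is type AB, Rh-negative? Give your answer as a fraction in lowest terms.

1/8

Rina's father's ABO genotype from AB × AO: 1/4 AA, 1/4 AB, 1/4 AO, 1/4 BO.
Crossing each possibility with the mother AA and summing P(type AB): 1/4·0 + 1/4·1/2 + 1/4·0 + 1/4·1/2 = 1/4.
Similarly for Rh via the father's Rh distribution: P(Rh-) = 1/2.
Independent loci: 1/4 × 1/2 = 1/8.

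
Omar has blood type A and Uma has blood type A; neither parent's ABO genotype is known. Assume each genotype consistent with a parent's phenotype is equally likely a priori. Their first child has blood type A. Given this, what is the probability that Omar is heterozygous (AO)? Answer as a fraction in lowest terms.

Possible genotypes: Omar ∈ {AA, AO}; Uma ∈ {AA, AO}.
Weight each parental genotype pair by prior × P(type-A child):
  AA × AA: posterior weight 4/15.
  AA × AO: posterior weight 4/15.
  AO × AA: posterior weight 4/15.
  AO × AO: posterior weight 1/5.
Sum the posterior weight over pairs where Omar is AO: 7/15.

7/15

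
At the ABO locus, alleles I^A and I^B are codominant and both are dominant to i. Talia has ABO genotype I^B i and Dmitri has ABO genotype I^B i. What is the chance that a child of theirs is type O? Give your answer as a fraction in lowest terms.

1/4

ABO cross I^B i × I^B i → offspring phenotypes: 1/4 O, 3/4 B.
So P(type O) = 1/4.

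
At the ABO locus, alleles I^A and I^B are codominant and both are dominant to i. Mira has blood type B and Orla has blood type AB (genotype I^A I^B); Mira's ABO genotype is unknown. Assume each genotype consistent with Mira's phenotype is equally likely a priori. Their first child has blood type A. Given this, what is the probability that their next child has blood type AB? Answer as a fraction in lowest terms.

1/4

Possible genotypes: Mira ∈ {I^B I^B, I^B i}; Orla ∈ {I^A I^B}.
Weight each parental genotype pair by prior × P(type-A child):
  I^B i × I^A I^B: posterior weight 1; P(next child type AB) = 1/4.
Weighted sum = 1/4.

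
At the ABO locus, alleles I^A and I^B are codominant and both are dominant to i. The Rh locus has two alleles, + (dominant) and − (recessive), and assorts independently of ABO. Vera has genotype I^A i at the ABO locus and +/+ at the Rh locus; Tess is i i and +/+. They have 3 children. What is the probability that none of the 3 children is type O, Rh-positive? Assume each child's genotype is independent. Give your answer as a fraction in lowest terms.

ABO cross I^A i × i i → 1/2 O, 1/2 A.
Rh cross +/+ × +/+ → 1 Rh+; so P(type O, Rh-positive) = 1/2 × 1 = 1/2 per child.
P(not type O, Rh-positive) = 1/2 for one child; (1/2)^3 = 1/8.

1/8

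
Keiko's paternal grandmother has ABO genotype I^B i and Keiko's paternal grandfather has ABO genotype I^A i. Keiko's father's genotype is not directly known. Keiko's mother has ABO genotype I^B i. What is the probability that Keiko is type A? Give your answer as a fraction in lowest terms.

Keiko's father's ABO genotype from I^B i × I^A i: 1/4 I^A I^B, 1/4 I^A i, 1/4 I^B i, 1/4 i i.
Crossing each possibility with the mother I^B i and summing P(type A): 1/4·1/4 + 1/4·1/4 + 1/4·0 + 1/4·0 = 1/8.

1/8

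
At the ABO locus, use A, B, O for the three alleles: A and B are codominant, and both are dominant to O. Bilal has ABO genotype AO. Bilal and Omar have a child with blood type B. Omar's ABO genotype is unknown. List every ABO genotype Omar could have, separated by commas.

For each candidate genotype of Omar, check whether crossing it with AO can produce every observed child phenotype.
  AA → possible child types {A} ✗
  AB → possible child types {A, B, AB} ✓
  AO → possible child types {O, A} ✗
  BB → possible child types {B, AB} ✓
  BO → possible child types {O, A, B, AB} ✓
  OO → possible child types {O, A} ✗

AB, BB, BO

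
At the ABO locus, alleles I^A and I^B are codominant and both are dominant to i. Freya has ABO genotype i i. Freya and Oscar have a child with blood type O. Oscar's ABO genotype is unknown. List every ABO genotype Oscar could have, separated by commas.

For each candidate genotype of Oscar, check whether crossing it with i i can produce every observed child phenotype.
  I^A I^A → possible child types {A} ✗
  I^A I^B → possible child types {A, B} ✗
  I^A i → possible child types {O, A} ✓
  I^B I^B → possible child types {B} ✗
  I^B i → possible child types {O, B} ✓
  i i → possible child types {O} ✓

I^A i, I^B i, i i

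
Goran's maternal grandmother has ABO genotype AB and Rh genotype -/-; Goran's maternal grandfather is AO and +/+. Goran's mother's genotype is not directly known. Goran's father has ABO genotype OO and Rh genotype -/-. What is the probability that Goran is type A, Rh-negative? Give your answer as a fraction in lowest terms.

1/4

Goran's mother's ABO genotype from AB × AO: 1/4 AA, 1/4 AB, 1/4 AO, 1/4 BO.
Crossing each possibility with the father OO and summing P(type A): 1/4·1 + 1/4·1/2 + 1/4·1/2 + 1/4·0 = 1/2.
Similarly for Rh via the mother's Rh distribution: P(Rh-) = 1/2.
Independent loci: 1/2 × 1/2 = 1/4.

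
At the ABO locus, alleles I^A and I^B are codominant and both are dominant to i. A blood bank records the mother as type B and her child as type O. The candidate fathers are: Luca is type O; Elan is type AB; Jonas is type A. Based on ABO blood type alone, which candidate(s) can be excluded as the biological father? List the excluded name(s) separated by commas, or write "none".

A candidate is excluded only if no genotype consistent with his phenotype could produce a type O child with a type B mother.
Elan (type AB): no genotype consistent with that phenotype can produce a type-O child with a type-B mother.

Elan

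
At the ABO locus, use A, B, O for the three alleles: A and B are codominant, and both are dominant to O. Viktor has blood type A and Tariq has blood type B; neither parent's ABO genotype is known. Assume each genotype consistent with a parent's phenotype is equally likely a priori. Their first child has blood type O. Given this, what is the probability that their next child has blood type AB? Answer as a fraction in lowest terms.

Possible genotypes: Viktor ∈ {AA, AO}; Tariq ∈ {BB, BO}.
Weight each parental genotype pair by prior × P(type-O child):
  AO × BO: posterior weight 1; P(next child type AB) = 1/4.
Weighted sum = 1/4.

1/4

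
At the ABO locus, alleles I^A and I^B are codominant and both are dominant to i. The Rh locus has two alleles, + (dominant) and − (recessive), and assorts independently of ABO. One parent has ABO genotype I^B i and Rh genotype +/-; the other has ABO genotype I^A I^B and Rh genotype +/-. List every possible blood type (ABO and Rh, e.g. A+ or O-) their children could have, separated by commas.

A+, A-, B+, B-, AB+, AB-

Gametes from I^B i × I^A I^B give offspring ABO genotypes I^A I^B, I^A i, I^B I^B, I^B i, i.e. phenotypes A, B, AB.
Rh cross +/- × +/- → phenotypes Rh+, Rh-.
Combining independently: A+, A-, B+, B-, AB+, AB-.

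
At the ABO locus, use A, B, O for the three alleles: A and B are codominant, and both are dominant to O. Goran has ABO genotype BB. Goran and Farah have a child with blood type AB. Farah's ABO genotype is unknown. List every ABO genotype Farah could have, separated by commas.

For each candidate genotype of Farah, check whether crossing it with BB can produce every observed child phenotype.
  AA → possible child types {AB} ✓
  AB → possible child types {B, AB} ✓
  AO → possible child types {B, AB} ✓
  BB → possible child types {B} ✗
  BO → possible child types {B} ✗
  OO → possible child types {B} ✗

AA, AB, AO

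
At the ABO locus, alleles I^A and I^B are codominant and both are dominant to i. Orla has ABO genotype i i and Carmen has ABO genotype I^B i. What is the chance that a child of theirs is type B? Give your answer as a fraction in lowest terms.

1/2

ABO cross i i × I^B i → offspring phenotypes: 1/2 O, 1/2 B.
So P(type B) = 1/2.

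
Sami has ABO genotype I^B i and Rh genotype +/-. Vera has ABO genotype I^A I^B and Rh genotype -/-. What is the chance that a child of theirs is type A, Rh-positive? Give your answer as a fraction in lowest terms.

1/8

ABO cross I^B i × I^A I^B → offspring phenotypes: 1/4 A, 1/2 B, 1/4 AB.
Rh cross +/- × -/- → 1/2 Rh+, 1/2 Rh-.
Independent loci: P(type A, Rh-positive) = 1/4 × 1/2 = 1/8.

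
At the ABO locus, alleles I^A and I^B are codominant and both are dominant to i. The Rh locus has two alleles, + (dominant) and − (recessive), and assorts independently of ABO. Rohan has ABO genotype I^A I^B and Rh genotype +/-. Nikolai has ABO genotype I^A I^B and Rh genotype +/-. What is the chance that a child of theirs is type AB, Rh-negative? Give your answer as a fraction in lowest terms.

ABO cross I^A I^B × I^A I^B → offspring phenotypes: 1/4 A, 1/4 B, 1/2 AB.
Rh cross +/- × +/- → 3/4 Rh+, 1/4 Rh-.
Independent loci: P(type AB, Rh-negative) = 1/2 × 1/4 = 1/8.

1/8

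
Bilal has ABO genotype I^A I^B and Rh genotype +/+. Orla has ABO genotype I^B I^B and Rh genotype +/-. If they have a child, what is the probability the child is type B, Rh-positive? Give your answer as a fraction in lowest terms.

ABO cross I^A I^B × I^B I^B → offspring phenotypes: 1/2 B, 1/2 AB.
Rh cross +/+ × +/- → 1 Rh+.
Independent loci: P(type B, Rh-positive) = 1/2 × 1 = 1/2.

1/2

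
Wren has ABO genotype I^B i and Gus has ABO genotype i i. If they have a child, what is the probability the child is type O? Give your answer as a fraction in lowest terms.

ABO cross I^B i × i i → offspring phenotypes: 1/2 O, 1/2 B.
So P(type O) = 1/2.

1/2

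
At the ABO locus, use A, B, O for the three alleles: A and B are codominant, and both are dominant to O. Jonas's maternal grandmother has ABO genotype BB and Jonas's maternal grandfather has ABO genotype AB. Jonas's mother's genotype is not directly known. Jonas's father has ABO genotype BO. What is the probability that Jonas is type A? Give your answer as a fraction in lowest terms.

Jonas's mother's ABO genotype from BB × AB: 1/2 AB, 1/2 BB.
Crossing each possibility with the father BO and summing P(type A): 1/2·1/4 + 1/2·0 = 1/8.

1/8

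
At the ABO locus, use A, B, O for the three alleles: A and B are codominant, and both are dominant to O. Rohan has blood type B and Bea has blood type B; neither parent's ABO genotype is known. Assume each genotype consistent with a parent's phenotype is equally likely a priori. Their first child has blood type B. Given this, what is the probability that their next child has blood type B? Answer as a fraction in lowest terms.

Possible genotypes: Rohan ∈ {BB, BO}; Bea ∈ {BB, BO}.
Weight each parental genotype pair by prior × P(type-B child):
  BB × BB: posterior weight 4/15; P(next child type B) = 1.
  BB × BO: posterior weight 4/15; P(next child type B) = 1.
  BO × BB: posterior weight 4/15; P(next child type B) = 1.
  BO × BO: posterior weight 1/5; P(next child type B) = 3/4.
Weighted sum = 19/20.

19/20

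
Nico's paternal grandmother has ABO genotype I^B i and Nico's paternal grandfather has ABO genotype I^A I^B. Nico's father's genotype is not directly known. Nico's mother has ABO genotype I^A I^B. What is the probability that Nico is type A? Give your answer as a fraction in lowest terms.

Nico's father's ABO genotype from I^B i × I^A I^B: 1/4 I^A I^B, 1/4 I^A i, 1/4 I^B I^B, 1/4 I^B i.
Crossing each possibility with the mother I^A I^B and summing P(type A): 1/4·1/4 + 1/4·1/2 + 1/4·0 + 1/4·1/4 = 1/4.

1/4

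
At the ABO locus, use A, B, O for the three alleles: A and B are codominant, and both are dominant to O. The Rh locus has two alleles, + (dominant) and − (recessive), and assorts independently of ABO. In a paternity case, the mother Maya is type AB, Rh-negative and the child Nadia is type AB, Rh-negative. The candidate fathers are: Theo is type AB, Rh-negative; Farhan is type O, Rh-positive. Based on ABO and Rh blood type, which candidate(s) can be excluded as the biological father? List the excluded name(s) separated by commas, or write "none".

A candidate is excluded only if no genotype consistent with his phenotype could produce a type AB, Rh-negative child with a type AB, Rh-negative mother.
Farhan (type O, Rh+): no genotype consistent with that phenotype can produce a type-AB Rh- child with a type-AB mother.

Farhan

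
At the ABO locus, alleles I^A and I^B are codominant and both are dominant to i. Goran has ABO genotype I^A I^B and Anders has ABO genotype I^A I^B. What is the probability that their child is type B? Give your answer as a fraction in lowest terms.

ABO cross I^A I^B × I^A I^B → offspring phenotypes: 1/4 A, 1/4 B, 1/2 AB.
So P(type B) = 1/4.

1/4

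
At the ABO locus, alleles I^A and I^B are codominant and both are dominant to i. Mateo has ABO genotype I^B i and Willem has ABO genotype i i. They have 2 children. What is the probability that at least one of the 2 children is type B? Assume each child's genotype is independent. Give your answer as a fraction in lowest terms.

3/4

ABO cross I^B i × i i → 1/2 O, 1/2 B.
So P(type B) = 1/2 per child.
P(none) = (1/2)^2 = 1/4; P(at least one) = 1 − 1/4 = 3/4.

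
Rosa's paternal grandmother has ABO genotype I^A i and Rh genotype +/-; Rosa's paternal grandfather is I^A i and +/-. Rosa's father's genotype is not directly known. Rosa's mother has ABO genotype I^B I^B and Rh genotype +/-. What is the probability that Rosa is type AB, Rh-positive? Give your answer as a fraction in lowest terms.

3/8

Rosa's father's ABO genotype from I^A i × I^A i: 1/4 I^A I^A, 1/2 I^A i, 1/4 i i.
Crossing each possibility with the mother I^B I^B and summing P(type AB): 1/4·1 + 1/2·1/2 + 1/4·0 = 1/2.
Similarly for Rh via the father's Rh distribution: P(Rh+) = 3/4.
Independent loci: 1/2 × 3/4 = 3/8.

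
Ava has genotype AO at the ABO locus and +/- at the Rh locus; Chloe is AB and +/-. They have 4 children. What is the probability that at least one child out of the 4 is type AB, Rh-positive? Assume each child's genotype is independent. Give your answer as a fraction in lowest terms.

36975/65536

ABO cross AO × AB → 1/2 A, 1/4 B, 1/4 AB.
Rh cross +/- × +/- → 3/4 Rh+, 1/4 Rh-; so P(type AB, Rh-positive) = 1/4 × 3/4 = 3/16 per child.
P(none) = (13/16)^4 = 28561/65536; P(at least one) = 1 − 28561/65536 = 36975/65536.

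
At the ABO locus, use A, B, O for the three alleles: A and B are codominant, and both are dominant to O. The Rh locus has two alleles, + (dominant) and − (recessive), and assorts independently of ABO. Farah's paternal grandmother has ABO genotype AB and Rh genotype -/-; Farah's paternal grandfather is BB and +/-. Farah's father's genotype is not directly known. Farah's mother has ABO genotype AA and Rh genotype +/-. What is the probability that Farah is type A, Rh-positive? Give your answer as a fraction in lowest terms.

Farah's father's ABO genotype from AB × BB: 1/2 AB, 1/2 BB.
Crossing each possibility with the mother AA and summing P(type A): 1/2·1/2 + 1/2·0 = 1/4.
Similarly for Rh via the father's Rh distribution: P(Rh+) = 5/8.
Independent loci: 1/4 × 5/8 = 5/32.

5/32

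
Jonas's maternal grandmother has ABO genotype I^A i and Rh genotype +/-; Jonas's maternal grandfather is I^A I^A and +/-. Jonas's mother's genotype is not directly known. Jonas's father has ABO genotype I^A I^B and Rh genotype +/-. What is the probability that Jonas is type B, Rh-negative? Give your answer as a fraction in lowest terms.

Jonas's mother's ABO genotype from I^A i × I^A I^A: 1/2 I^A I^A, 1/2 I^A i.
Crossing each possibility with the father I^A I^B and summing P(type B): 1/2·0 + 1/2·1/4 = 1/8.
Similarly for Rh via the mother's Rh distribution: P(Rh-) = 1/4.
Independent loci: 1/8 × 1/4 = 1/32.

1/32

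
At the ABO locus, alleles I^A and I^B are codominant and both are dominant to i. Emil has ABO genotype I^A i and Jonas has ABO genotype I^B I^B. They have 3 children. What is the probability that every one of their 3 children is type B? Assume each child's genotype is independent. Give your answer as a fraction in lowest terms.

1/8

ABO cross I^A i × I^B I^B → 1/2 B, 1/2 AB.
So P(type B) = 1/2 per child.
All 3 independent: (1/2)^3 = 1/8.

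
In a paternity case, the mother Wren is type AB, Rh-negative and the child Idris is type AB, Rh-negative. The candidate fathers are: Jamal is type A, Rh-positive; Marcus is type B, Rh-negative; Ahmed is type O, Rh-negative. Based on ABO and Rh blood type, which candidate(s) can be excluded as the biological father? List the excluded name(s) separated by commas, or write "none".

Ahmed

A candidate is excluded only if no genotype consistent with his phenotype could produce a type AB, Rh-negative child with a type AB, Rh-negative mother.
Ahmed (type O, Rh-): no genotype consistent with that phenotype can produce a type-AB Rh- child with a type-AB mother.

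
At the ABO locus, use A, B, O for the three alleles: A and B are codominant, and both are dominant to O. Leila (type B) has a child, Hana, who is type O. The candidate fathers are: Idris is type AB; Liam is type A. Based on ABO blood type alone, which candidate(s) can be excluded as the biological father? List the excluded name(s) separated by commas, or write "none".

Idris

A candidate is excluded only if no genotype consistent with his phenotype could produce a type O child with a type B mother.
Idris (type AB): no genotype consistent with that phenotype can produce a type-O child with a type-B mother.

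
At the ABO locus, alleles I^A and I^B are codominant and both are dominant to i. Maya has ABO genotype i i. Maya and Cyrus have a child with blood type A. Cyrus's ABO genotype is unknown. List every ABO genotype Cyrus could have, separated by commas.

For each candidate genotype of Cyrus, check whether crossing it with i i can produce every observed child phenotype.
  I^A I^A → possible child types {A} ✓
  I^A I^B → possible child types {A, B} ✓
  I^A i → possible child types {O, A} ✓
  I^B I^B → possible child types {B} ✗
  I^B i → possible child types {O, B} ✗
  i i → possible child types {O} ✗

I^A I^A, I^A I^B, I^A i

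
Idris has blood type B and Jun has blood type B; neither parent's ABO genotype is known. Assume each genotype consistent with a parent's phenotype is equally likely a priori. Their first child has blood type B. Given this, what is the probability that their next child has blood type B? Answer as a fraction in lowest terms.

Possible genotypes: Idris ∈ {BB, BO}; Jun ∈ {BB, BO}.
Weight each parental genotype pair by prior × P(type-B child):
  BB × BB: posterior weight 4/15; P(next child type B) = 1.
  BB × BO: posterior weight 4/15; P(next child type B) = 1.
  BO × BB: posterior weight 4/15; P(next child type B) = 1.
  BO × BO: posterior weight 1/5; P(next child type B) = 3/4.
Weighted sum = 19/20.

19/20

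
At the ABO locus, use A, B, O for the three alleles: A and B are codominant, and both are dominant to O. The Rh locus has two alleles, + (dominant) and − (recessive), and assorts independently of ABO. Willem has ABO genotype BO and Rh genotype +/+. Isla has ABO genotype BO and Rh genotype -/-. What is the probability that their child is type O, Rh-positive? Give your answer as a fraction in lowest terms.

ABO cross BO × BO → offspring phenotypes: 1/4 O, 3/4 B.
Rh cross +/+ × -/- → 1 Rh+.
Independent loci: P(type O, Rh-positive) = 1/4 × 1 = 1/4.

1/4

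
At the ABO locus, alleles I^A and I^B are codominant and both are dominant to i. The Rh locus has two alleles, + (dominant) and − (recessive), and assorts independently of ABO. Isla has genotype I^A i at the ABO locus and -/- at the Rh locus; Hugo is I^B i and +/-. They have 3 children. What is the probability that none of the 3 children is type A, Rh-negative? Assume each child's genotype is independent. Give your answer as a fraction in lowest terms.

343/512

ABO cross I^A i × I^B i → 1/4 O, 1/4 A, 1/4 B, 1/4 AB.
Rh cross -/- × +/- → 1/2 Rh+, 1/2 Rh-; so P(type A, Rh-negative) = 1/4 × 1/2 = 1/8 per child.
P(not type A, Rh-negative) = 7/8 for one child; (7/8)^3 = 343/512.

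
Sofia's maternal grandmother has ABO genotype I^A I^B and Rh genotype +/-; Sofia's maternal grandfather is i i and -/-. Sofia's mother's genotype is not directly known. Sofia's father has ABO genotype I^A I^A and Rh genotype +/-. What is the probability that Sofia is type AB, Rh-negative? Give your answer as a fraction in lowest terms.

3/32

Sofia's mother's ABO genotype from I^A I^B × i i: 1/2 I^A i, 1/2 I^B i.
Crossing each possibility with the father I^A I^A and summing P(type AB): 1/2·0 + 1/2·1/2 = 1/4.
Similarly for Rh via the mother's Rh distribution: P(Rh-) = 3/8.
Independent loci: 1/4 × 3/8 = 3/32.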